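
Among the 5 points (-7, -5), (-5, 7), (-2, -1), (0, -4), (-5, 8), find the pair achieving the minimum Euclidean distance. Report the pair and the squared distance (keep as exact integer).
Pair = ((-5, 7), (-5, 8)); squared distance = 1

Compute all C(5, 2) = 10 pairwise squared distances (x_i − x_j)² + (y_i − y_j)². The minimum is 1, attained by the pair ((-5, 7), (-5, 8)).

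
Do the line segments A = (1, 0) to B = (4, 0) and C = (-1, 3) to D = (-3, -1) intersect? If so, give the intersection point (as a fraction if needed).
No (intersection of containing lines falls outside at least one segment)

Parametrize and solve: t = -7/6, s = 3/4. At least one of these is outside [0, 1], so the segments do not intersect.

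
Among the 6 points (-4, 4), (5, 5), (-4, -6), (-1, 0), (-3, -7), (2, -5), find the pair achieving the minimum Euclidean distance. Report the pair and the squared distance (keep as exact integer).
Pair = ((-4, -6), (-3, -7)); squared distance = 2

Compute all C(6, 2) = 15 pairwise squared distances (x_i − x_j)² + (y_i − y_j)². The minimum is 2, attained by the pair ((-4, -6), (-3, -7)).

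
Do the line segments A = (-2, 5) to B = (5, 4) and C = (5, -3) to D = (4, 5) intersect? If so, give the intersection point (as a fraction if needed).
Yes; intersection at (226/55, 227/55) (t = 48/55 on AB, s = 49/55 on CD)

Parametrize AB as A + t(B − A) = (-2 + 7 t, 5 + -1 t) and CD as C + s(D − C) = (5 + -1 s, -3 + 8 s). Solve the linear system for (t, s). Determinant = -55 ≠ 0, so a unique intersection of the containing lines exists. Solution: t = 48/55, s = 49/55 — both in [0, 1], so the segments cross. Intersection point: (226/55, 227/55).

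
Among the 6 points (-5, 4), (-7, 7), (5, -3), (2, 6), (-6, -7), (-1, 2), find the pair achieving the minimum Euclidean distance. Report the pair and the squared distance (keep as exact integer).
Pair = ((-5, 4), (-7, 7)); squared distance = 13

Compute all C(6, 2) = 15 pairwise squared distances (x_i − x_j)² + (y_i − y_j)². The minimum is 13, attained by the pair ((-5, 4), (-7, 7)).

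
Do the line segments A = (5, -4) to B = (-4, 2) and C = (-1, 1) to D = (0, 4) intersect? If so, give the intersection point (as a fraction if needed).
No (intersection of containing lines falls outside at least one segment)

Parametrize and solve: t = 23/33, s = -3/11. At least one of these is outside [0, 1], so the segments do not intersect.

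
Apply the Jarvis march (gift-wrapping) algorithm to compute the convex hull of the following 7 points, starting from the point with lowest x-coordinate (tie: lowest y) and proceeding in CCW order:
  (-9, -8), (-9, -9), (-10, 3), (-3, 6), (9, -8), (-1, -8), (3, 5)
Hull (CCW) = [(-10, 3), (-9, -9), (9, -8), (3, 5), (-3, 6)]

Jarvis march: at each step, from the current hull vertex p, select the next vertex q as the point such that every other point lies strictly to the left of (or on) the directed line p → q. (Equivalently: for every other point r, the cross product (q − p) × (r − p) ≥ 0.)
Starting point (lowest x, tie lowest y): (-10, 3). Wrap until returning to start. Resulting hull: (-10, 3), (-9, -9), (9, -8), (3, 5), (-3, 6).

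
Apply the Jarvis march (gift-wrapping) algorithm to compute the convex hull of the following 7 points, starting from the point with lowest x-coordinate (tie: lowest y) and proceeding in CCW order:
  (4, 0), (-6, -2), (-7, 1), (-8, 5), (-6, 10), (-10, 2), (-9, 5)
Hull (CCW) = [(-10, 2), (-6, -2), (4, 0), (-6, 10), (-9, 5)]

Jarvis march: at each step, from the current hull vertex p, select the next vertex q as the point such that every other point lies strictly to the left of (or on) the directed line p → q. (Equivalently: for every other point r, the cross product (q − p) × (r − p) ≥ 0.)
Starting point (lowest x, tie lowest y): (-10, 2). Wrap until returning to start. Resulting hull: (-10, 2), (-6, -2), (4, 0), (-6, 10), (-9, 5).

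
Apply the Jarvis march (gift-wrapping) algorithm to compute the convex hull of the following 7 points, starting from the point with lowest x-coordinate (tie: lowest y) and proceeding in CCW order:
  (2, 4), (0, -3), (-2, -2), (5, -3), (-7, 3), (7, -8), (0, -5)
Hull (CCW) = [(-7, 3), (0, -5), (7, -8), (5, -3), (2, 4)]

Jarvis march: at each step, from the current hull vertex p, select the next vertex q as the point such that every other point lies strictly to the left of (or on) the directed line p → q. (Equivalently: for every other point r, the cross product (q − p) × (r − p) ≥ 0.)
Starting point (lowest x, tie lowest y): (-7, 3). Wrap until returning to start. Resulting hull: (-7, 3), (0, -5), (7, -8), (5, -3), (2, 4).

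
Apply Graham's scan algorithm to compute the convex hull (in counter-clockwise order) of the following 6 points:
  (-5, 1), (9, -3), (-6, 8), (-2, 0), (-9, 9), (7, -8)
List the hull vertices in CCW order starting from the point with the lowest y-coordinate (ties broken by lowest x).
Hull (CCW) = [(7, -8), (9, -3), (-6, 8), (-9, 9), (-5, 1)]

Graham scan procedure:
  1. Find the pivot p₀ = point with lowest y (tie → lowest x): (7, -8).
  2. Sort the remaining points by polar angle around p₀.
  3. Walk through sorted points, maintaining a stack; pop the top while the last three entries make a non-left turn (cross product ≤ 0).
  4. Final stack is the convex hull in CCW order: (7, -8), (9, -3), (-6, 8), (-9, 9), (-5, 1).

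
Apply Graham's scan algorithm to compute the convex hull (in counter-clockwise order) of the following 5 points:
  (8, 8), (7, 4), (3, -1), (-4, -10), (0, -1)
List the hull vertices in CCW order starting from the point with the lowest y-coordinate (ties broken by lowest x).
Hull (CCW) = [(-4, -10), (7, 4), (8, 8), (0, -1)]

Graham scan procedure:
  1. Find the pivot p₀ = point with lowest y (tie → lowest x): (-4, -10).
  2. Sort the remaining points by polar angle around p₀.
  3. Walk through sorted points, maintaining a stack; pop the top while the last three entries make a non-left turn (cross product ≤ 0).
  4. Final stack is the convex hull in CCW order: (-4, -10), (7, 4), (8, 8), (0, -1).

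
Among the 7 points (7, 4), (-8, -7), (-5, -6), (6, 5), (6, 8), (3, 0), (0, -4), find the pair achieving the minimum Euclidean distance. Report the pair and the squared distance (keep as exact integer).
Pair = ((7, 4), (6, 5)); squared distance = 2

Compute all C(7, 2) = 21 pairwise squared distances (x_i − x_j)² + (y_i − y_j)². The minimum is 2, attained by the pair ((7, 4), (6, 5)).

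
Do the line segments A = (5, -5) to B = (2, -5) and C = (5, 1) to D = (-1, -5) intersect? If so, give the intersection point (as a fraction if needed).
No (intersection of containing lines falls outside at least one segment)

Parametrize and solve: t = 2, s = 1. At least one of these is outside [0, 1], so the segments do not intersect.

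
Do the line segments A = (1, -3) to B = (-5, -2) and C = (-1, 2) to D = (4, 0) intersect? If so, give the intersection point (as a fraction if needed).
No (intersection of containing lines falls outside at least one segment)

Parametrize and solve: t = -3, s = 4. At least one of these is outside [0, 1], so the segments do not intersect.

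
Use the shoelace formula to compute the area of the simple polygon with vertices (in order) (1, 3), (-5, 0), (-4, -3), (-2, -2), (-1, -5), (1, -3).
Area = 27

Shoelace formula: Area = (1/2) |Σ_i (x_i · y_{i+1} − x_{i+1} · y_i)| (indices mod n). Compute each cross term:
  (1)(0) − (-5)(3) = 15
  (-5)(-3) − (-4)(0) = 15
  (-4)(-2) − (-2)(-3) = 2
  (-2)(-5) − (-1)(-2) = 8
  (-1)(-3) − (1)(-5) = 8
  (1)(3) − (1)(-3) = 6
Sum = 54, so (signed) Area = 54/2 = 27, |Area| = 27.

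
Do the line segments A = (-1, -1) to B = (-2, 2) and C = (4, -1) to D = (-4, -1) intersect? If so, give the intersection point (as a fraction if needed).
Yes; intersection at (-1, -1) (t = 0 on AB, s = 5/8 on CD)

Parametrize AB as A + t(B − A) = (-1 + -1 t, -1 + 3 t) and CD as C + s(D − C) = (4 + -8 s, -1 + 0 s). Solve the linear system for (t, s). Determinant = -24 ≠ 0, so a unique intersection of the containing lines exists. Solution: t = 0, s = 5/8 — both in [0, 1], so the segments cross. Intersection point: (-1, -1).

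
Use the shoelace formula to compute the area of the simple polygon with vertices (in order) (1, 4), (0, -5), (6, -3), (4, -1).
Area = 24

Shoelace formula: Area = (1/2) |Σ_i (x_i · y_{i+1} − x_{i+1} · y_i)| (indices mod n). Compute each cross term:
  (1)(-5) − (0)(4) = -5
  (0)(-3) − (6)(-5) = 30
  (6)(-1) − (4)(-3) = 6
  (4)(4) − (1)(-1) = 17
Sum = 48, so (signed) Area = 48/2 = 24, |Area| = 24.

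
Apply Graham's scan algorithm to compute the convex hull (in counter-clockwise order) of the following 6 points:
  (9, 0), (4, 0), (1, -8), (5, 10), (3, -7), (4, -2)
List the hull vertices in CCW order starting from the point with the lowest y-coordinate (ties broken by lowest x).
Hull (CCW) = [(1, -8), (3, -7), (9, 0), (5, 10)]

Graham scan procedure:
  1. Find the pivot p₀ = point with lowest y (tie → lowest x): (1, -8).
  2. Sort the remaining points by polar angle around p₀.
  3. Walk through sorted points, maintaining a stack; pop the top while the last three entries make a non-left turn (cross product ≤ 0).
  4. Final stack is the convex hull in CCW order: (1, -8), (3, -7), (9, 0), (5, 10).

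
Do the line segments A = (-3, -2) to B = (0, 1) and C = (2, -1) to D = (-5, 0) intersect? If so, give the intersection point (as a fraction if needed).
Yes; intersection at (-3/2, -1/2) (t = 1/2 on AB, s = 1/2 on CD)

Parametrize AB as A + t(B − A) = (-3 + 3 t, -2 + 3 t) and CD as C + s(D − C) = (2 + -7 s, -1 + 1 s). Solve the linear system for (t, s). Determinant = -24 ≠ 0, so a unique intersection of the containing lines exists. Solution: t = 1/2, s = 1/2 — both in [0, 1], so the segments cross. Intersection point: (-3/2, -1/2).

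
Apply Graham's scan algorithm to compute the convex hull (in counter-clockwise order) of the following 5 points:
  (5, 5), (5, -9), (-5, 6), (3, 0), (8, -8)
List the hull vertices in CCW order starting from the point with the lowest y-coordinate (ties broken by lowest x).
Hull (CCW) = [(5, -9), (8, -8), (5, 5), (-5, 6)]

Graham scan procedure:
  1. Find the pivot p₀ = point with lowest y (tie → lowest x): (5, -9).
  2. Sort the remaining points by polar angle around p₀.
  3. Walk through sorted points, maintaining a stack; pop the top while the last three entries make a non-left turn (cross product ≤ 0).
  4. Final stack is the convex hull in CCW order: (5, -9), (8, -8), (5, 5), (-5, 6).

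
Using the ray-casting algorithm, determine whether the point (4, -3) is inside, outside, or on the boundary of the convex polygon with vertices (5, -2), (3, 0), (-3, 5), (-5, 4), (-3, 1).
The point (4, -3) lies strictly outside the polygon

Cast a horizontal ray to the right from the query point and count how many polygon edges it crosses (each edge strictly once or zero times, handled with the usual half-open convention). 
Parity of crossings → even ⇒ outside.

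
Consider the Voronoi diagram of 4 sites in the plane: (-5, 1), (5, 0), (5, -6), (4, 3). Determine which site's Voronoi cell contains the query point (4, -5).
Nearest site = (5, -6)

The Voronoi cell of site s contains exactly those query points closer to s than to any other site. Compute squared distances from q = (4, -5) to each site:
  (5 − 4)² + (-6 − -5)² = 2
  (5 − 4)² + (0 − -5)² = 26
  (4 − 4)² + (3 − -5)² = 64
  (-5 − 4)² + (1 − -5)² = 117
Minimum is attained by (5, -6), so q lies in its Voronoi cell.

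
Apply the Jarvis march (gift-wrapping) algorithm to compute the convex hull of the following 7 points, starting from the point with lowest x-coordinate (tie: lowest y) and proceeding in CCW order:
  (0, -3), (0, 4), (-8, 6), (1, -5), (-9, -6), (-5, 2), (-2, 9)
Hull (CCW) = [(-9, -6), (1, -5), (0, 4), (-2, 9), (-8, 6)]

Jarvis march: at each step, from the current hull vertex p, select the next vertex q as the point such that every other point lies strictly to the left of (or on) the directed line p → q. (Equivalently: for every other point r, the cross product (q − p) × (r − p) ≥ 0.)
Starting point (lowest x, tie lowest y): (-9, -6). Wrap until returning to start. Resulting hull: (-9, -6), (1, -5), (0, 4), (-2, 9), (-8, 6).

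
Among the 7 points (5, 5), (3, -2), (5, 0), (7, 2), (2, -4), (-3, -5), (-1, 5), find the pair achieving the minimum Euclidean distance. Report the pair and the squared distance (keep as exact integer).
Pair = ((3, -2), (2, -4)); squared distance = 5

Compute all C(7, 2) = 21 pairwise squared distances (x_i − x_j)² + (y_i − y_j)². The minimum is 5, attained by the pair ((3, -2), (2, -4)).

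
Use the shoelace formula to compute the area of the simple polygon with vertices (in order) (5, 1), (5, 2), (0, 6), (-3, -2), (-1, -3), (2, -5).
Area = 49

Shoelace formula: Area = (1/2) |Σ_i (x_i · y_{i+1} − x_{i+1} · y_i)| (indices mod n). Compute each cross term:
  (5)(2) − (5)(1) = 5
  (5)(6) − (0)(2) = 30
  (0)(-2) − (-3)(6) = 18
  (-3)(-3) − (-1)(-2) = 7
  (-1)(-5) − (2)(-3) = 11
  (2)(1) − (5)(-5) = 27
Sum = 98, so (signed) Area = 98/2 = 49, |Area| = 49.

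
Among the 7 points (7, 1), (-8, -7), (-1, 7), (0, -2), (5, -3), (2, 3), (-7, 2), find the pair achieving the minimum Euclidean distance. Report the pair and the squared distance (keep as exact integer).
Pair = ((7, 1), (5, -3)); squared distance = 20

Compute all C(7, 2) = 21 pairwise squared distances (x_i − x_j)² + (y_i − y_j)². The minimum is 20, attained by the pair ((7, 1), (5, -3)).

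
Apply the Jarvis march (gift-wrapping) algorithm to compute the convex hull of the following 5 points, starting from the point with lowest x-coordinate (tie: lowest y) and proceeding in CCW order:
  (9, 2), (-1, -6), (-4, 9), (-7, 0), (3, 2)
Hull (CCW) = [(-7, 0), (-1, -6), (9, 2), (-4, 9)]

Jarvis march: at each step, from the current hull vertex p, select the next vertex q as the point such that every other point lies strictly to the left of (or on) the directed line p → q. (Equivalently: for every other point r, the cross product (q − p) × (r − p) ≥ 0.)
Starting point (lowest x, tie lowest y): (-7, 0). Wrap until returning to start. Resulting hull: (-7, 0), (-1, -6), (9, 2), (-4, 9).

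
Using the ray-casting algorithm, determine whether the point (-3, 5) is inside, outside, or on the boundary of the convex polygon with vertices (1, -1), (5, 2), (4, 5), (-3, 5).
The point (-3, 5) lies on the polygon boundary

Boundary check: the query satisfies the collinearity and bounding-box conditions for some polygon edge, so it lies exactly on the boundary.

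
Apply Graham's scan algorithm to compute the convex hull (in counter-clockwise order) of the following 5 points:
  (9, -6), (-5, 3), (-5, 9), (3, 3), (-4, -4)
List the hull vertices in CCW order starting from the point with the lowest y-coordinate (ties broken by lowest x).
Hull (CCW) = [(9, -6), (3, 3), (-5, 9), (-5, 3), (-4, -4)]

Graham scan procedure:
  1. Find the pivot p₀ = point with lowest y (tie → lowest x): (9, -6).
  2. Sort the remaining points by polar angle around p₀.
  3. Walk through sorted points, maintaining a stack; pop the top while the last three entries make a non-left turn (cross product ≤ 0).
  4. Final stack is the convex hull in CCW order: (9, -6), (3, 3), (-5, 9), (-5, 3), (-4, -4).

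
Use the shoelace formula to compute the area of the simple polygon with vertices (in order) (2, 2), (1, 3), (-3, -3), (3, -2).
Area = 35/2

Shoelace formula: Area = (1/2) |Σ_i (x_i · y_{i+1} − x_{i+1} · y_i)| (indices mod n). Compute each cross term:
  (2)(3) − (1)(2) = 4
  (1)(-3) − (-3)(3) = 6
  (-3)(-2) − (3)(-3) = 15
  (3)(2) − (2)(-2) = 10
Sum = 35, so (signed) Area = 35/2 = 35/2, |Area| = 35/2.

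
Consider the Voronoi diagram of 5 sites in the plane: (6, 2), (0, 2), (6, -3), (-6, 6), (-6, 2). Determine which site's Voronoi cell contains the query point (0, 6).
Nearest site = (0, 2)

The Voronoi cell of site s contains exactly those query points closer to s than to any other site. Compute squared distances from q = (0, 6) to each site:
  (0 − 0)² + (2 − 6)² = 16
  (-6 − 0)² + (6 − 6)² = 36
  (-6 − 0)² + (2 − 6)² = 52
  (6 − 0)² + (2 − 6)² = 52
  (6 − 0)² + (-3 − 6)² = 117
Minimum is attained by (0, 2), so q lies in its Voronoi cell.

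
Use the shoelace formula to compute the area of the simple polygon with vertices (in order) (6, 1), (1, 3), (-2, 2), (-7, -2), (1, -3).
Area = 85/2

Shoelace formula: Area = (1/2) |Σ_i (x_i · y_{i+1} − x_{i+1} · y_i)| (indices mod n). Compute each cross term:
  (6)(3) − (1)(1) = 17
  (1)(2) − (-2)(3) = 8
  (-2)(-2) − (-7)(2) = 18
  (-7)(-3) − (1)(-2) = 23
  (1)(1) − (6)(-3) = 19
Sum = 85, so (signed) Area = 85/2 = 85/2, |Area| = 85/2.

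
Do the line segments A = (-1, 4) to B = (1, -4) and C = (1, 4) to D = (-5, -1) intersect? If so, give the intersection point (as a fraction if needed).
Yes; intersection at (-19/29, 76/29) (t = 5/29 on AB, s = 8/29 on CD)

Parametrize AB as A + t(B − A) = (-1 + 2 t, 4 + -8 t) and CD as C + s(D − C) = (1 + -6 s, 4 + -5 s). Solve the linear system for (t, s). Determinant = 58 ≠ 0, so a unique intersection of the containing lines exists. Solution: t = 5/29, s = 8/29 — both in [0, 1], so the segments cross. Intersection point: (-19/29, 76/29).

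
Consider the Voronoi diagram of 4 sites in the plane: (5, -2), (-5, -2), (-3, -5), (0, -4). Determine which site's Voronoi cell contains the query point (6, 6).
Nearest site = (5, -2)

The Voronoi cell of site s contains exactly those query points closer to s than to any other site. Compute squared distances from q = (6, 6) to each site:
  (5 − 6)² + (-2 − 6)² = 65
  (0 − 6)² + (-4 − 6)² = 136
  (-5 − 6)² + (-2 − 6)² = 185
  (-3 − 6)² + (-5 − 6)² = 202
Minimum is attained by (5, -2), so q lies in its Voronoi cell.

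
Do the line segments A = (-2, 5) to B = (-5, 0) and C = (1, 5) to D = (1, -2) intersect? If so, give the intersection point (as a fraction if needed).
No (intersection of containing lines falls outside at least one segment)

Parametrize and solve: t = -1, s = -5/7. At least one of these is outside [0, 1], so the segments do not intersect.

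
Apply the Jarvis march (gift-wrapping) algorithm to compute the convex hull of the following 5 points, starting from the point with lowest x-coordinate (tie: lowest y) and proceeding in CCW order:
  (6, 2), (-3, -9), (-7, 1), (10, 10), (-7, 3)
Hull (CCW) = [(-7, 1), (-3, -9), (6, 2), (10, 10), (-7, 3)]

Jarvis march: at each step, from the current hull vertex p, select the next vertex q as the point such that every other point lies strictly to the left of (or on) the directed line p → q. (Equivalently: for every other point r, the cross product (q − p) × (r − p) ≥ 0.)
Starting point (lowest x, tie lowest y): (-7, 1). Wrap until returning to start. Resulting hull: (-7, 1), (-3, -9), (6, 2), (10, 10), (-7, 3).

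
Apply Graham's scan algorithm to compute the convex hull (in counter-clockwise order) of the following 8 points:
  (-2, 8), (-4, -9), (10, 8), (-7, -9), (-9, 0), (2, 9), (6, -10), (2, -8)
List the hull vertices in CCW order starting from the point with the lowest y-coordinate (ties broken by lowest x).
Hull (CCW) = [(6, -10), (10, 8), (2, 9), (-2, 8), (-9, 0), (-7, -9)]

Graham scan procedure:
  1. Find the pivot p₀ = point with lowest y (tie → lowest x): (6, -10).
  2. Sort the remaining points by polar angle around p₀.
  3. Walk through sorted points, maintaining a stack; pop the top while the last three entries make a non-left turn (cross product ≤ 0).
  4. Final stack is the convex hull in CCW order: (6, -10), (10, 8), (2, 9), (-2, 8), (-9, 0), (-7, -9).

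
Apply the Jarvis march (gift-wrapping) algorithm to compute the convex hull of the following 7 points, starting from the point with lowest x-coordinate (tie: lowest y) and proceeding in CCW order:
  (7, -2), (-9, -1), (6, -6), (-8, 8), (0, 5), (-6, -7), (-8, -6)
Hull (CCW) = [(-9, -1), (-8, -6), (-6, -7), (6, -6), (7, -2), (0, 5), (-8, 8)]

Jarvis march: at each step, from the current hull vertex p, select the next vertex q as the point such that every other point lies strictly to the left of (or on) the directed line p → q. (Equivalently: for every other point r, the cross product (q − p) × (r − p) ≥ 0.)
Starting point (lowest x, tie lowest y): (-9, -1). Wrap until returning to start. Resulting hull: (-9, -1), (-8, -6), (-6, -7), (6, -6), (7, -2), (0, 5), (-8, 8).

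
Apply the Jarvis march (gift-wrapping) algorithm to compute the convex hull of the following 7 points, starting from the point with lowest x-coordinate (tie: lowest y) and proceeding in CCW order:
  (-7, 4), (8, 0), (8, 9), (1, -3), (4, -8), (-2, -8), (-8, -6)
Hull (CCW) = [(-8, -6), (-2, -8), (4, -8), (8, 0), (8, 9), (-7, 4)]

Jarvis march: at each step, from the current hull vertex p, select the next vertex q as the point such that every other point lies strictly to the left of (or on) the directed line p → q. (Equivalently: for every other point r, the cross product (q − p) × (r − p) ≥ 0.)
Starting point (lowest x, tie lowest y): (-8, -6). Wrap until returning to start. Resulting hull: (-8, -6), (-2, -8), (4, -8), (8, 0), (8, 9), (-7, 4).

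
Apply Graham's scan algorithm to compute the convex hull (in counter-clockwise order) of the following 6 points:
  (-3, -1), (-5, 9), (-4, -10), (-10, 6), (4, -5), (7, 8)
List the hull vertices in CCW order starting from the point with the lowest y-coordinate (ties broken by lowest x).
Hull (CCW) = [(-4, -10), (4, -5), (7, 8), (-5, 9), (-10, 6)]

Graham scan procedure:
  1. Find the pivot p₀ = point with lowest y (tie → lowest x): (-4, -10).
  2. Sort the remaining points by polar angle around p₀.
  3. Walk through sorted points, maintaining a stack; pop the top while the last three entries make a non-left turn (cross product ≤ 0).
  4. Final stack is the convex hull in CCW order: (-4, -10), (4, -5), (7, 8), (-5, 9), (-10, 6).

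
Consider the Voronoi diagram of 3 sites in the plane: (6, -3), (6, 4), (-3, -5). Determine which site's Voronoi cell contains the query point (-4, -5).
Nearest site = (-3, -5)

The Voronoi cell of site s contains exactly those query points closer to s than to any other site. Compute squared distances from q = (-4, -5) to each site:
  (-3 − -4)² + (-5 − -5)² = 1
  (6 − -4)² + (-3 − -5)² = 104
  (6 − -4)² + (4 − -5)² = 181
Minimum is attained by (-3, -5), so q lies in its Voronoi cell.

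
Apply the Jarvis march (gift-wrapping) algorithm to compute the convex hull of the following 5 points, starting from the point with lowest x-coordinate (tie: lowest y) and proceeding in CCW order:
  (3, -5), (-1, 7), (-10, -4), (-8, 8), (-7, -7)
Hull (CCW) = [(-10, -4), (-7, -7), (3, -5), (-1, 7), (-8, 8)]

Jarvis march: at each step, from the current hull vertex p, select the next vertex q as the point such that every other point lies strictly to the left of (or on) the directed line p → q. (Equivalently: for every other point r, the cross product (q − p) × (r − p) ≥ 0.)
Starting point (lowest x, tie lowest y): (-10, -4). Wrap until returning to start. Resulting hull: (-10, -4), (-7, -7), (3, -5), (-1, 7), (-8, 8).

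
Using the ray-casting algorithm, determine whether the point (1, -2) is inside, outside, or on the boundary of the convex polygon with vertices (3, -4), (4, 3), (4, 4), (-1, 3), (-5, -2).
The point (1, -2) lies strictly inside the polygon

Cast a horizontal ray to the right from the query point and count how many polygon edges it crosses (each edge strictly once or zero times, handled with the usual half-open convention). 
Parity of crossings → odd ⇒ inside.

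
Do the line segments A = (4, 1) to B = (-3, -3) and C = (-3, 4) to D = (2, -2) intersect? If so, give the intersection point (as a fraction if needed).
Yes; intersection at (59/62, -23/31) (t = 27/62 on AB, s = 49/62 on CD)

Parametrize AB as A + t(B − A) = (4 + -7 t, 1 + -4 t) and CD as C + s(D − C) = (-3 + 5 s, 4 + -6 s). Solve the linear system for (t, s). Determinant = -62 ≠ 0, so a unique intersection of the containing lines exists. Solution: t = 27/62, s = 49/62 — both in [0, 1], so the segments cross. Intersection point: (59/62, -23/31).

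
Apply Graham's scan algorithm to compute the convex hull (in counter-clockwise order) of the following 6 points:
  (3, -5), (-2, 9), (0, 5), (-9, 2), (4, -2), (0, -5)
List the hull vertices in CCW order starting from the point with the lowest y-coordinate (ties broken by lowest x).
Hull (CCW) = [(0, -5), (3, -5), (4, -2), (-2, 9), (-9, 2)]

Graham scan procedure:
  1. Find the pivot p₀ = point with lowest y (tie → lowest x): (0, -5).
  2. Sort the remaining points by polar angle around p₀.
  3. Walk through sorted points, maintaining a stack; pop the top while the last three entries make a non-left turn (cross product ≤ 0).
  4. Final stack is the convex hull in CCW order: (0, -5), (3, -5), (4, -2), (-2, 9), (-9, 2).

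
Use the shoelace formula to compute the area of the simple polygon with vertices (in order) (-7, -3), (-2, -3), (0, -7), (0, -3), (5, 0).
Area = 29/2

Shoelace formula: Area = (1/2) |Σ_i (x_i · y_{i+1} − x_{i+1} · y_i)| (indices mod n). Compute each cross term:
  (-7)(-3) − (-2)(-3) = 15
  (-2)(-7) − (0)(-3) = 14
  (0)(-3) − (0)(-7) = 0
  (0)(0) − (5)(-3) = 15
  (5)(-3) − (-7)(0) = -15
Sum = 29, so (signed) Area = 29/2 = 29/2, |Area| = 29/2.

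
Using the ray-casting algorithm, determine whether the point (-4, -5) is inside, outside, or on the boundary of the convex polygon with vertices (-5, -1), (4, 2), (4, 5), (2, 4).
The point (-4, -5) lies strictly outside the polygon

Cast a horizontal ray to the right from the query point and count how many polygon edges it crosses (each edge strictly once or zero times, handled with the usual half-open convention). 
Parity of crossings → even ⇒ outside.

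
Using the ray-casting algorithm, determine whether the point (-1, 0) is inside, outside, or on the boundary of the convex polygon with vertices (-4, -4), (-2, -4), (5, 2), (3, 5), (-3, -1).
The point (-1, 0) lies strictly inside the polygon

Cast a horizontal ray to the right from the query point and count how many polygon edges it crosses (each edge strictly once or zero times, handled with the usual half-open convention). 
Parity of crossings → odd ⇒ inside.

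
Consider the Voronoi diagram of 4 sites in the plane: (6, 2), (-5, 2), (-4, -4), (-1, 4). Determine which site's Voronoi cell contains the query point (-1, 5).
Nearest site = (-1, 4)

The Voronoi cell of site s contains exactly those query points closer to s than to any other site. Compute squared distances from q = (-1, 5) to each site:
  (-1 − -1)² + (4 − 5)² = 1
  (-5 − -1)² + (2 − 5)² = 25
  (6 − -1)² + (2 − 5)² = 58
  (-4 − -1)² + (-4 − 5)² = 90
Minimum is attained by (-1, 4), so q lies in its Voronoi cell.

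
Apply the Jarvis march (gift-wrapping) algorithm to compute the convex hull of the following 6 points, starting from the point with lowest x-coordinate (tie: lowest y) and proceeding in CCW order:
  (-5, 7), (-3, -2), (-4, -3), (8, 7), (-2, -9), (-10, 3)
Hull (CCW) = [(-10, 3), (-2, -9), (8, 7), (-5, 7)]

Jarvis march: at each step, from the current hull vertex p, select the next vertex q as the point such that every other point lies strictly to the left of (or on) the directed line p → q. (Equivalently: for every other point r, the cross product (q − p) × (r − p) ≥ 0.)
Starting point (lowest x, tie lowest y): (-10, 3). Wrap until returning to start. Resulting hull: (-10, 3), (-2, -9), (8, 7), (-5, 7).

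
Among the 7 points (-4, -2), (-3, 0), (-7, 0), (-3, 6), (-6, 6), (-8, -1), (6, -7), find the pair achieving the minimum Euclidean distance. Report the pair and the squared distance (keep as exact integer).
Pair = ((-7, 0), (-8, -1)); squared distance = 2

Compute all C(7, 2) = 21 pairwise squared distances (x_i − x_j)² + (y_i − y_j)². The minimum is 2, attained by the pair ((-7, 0), (-8, -1)).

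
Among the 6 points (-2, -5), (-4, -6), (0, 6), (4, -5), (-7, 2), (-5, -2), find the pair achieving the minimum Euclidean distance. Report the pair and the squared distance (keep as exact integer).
Pair = ((-2, -5), (-4, -6)); squared distance = 5

Compute all C(6, 2) = 15 pairwise squared distances (x_i − x_j)² + (y_i − y_j)². The minimum is 5, attained by the pair ((-2, -5), (-4, -6)).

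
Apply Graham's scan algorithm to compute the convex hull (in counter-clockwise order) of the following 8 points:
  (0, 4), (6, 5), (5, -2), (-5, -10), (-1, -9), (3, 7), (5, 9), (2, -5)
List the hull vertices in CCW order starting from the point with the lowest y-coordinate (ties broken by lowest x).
Hull (CCW) = [(-5, -10), (-1, -9), (5, -2), (6, 5), (5, 9), (0, 4)]

Graham scan procedure:
  1. Find the pivot p₀ = point with lowest y (tie → lowest x): (-5, -10).
  2. Sort the remaining points by polar angle around p₀.
  3. Walk through sorted points, maintaining a stack; pop the top while the last three entries make a non-left turn (cross product ≤ 0).
  4. Final stack is the convex hull in CCW order: (-5, -10), (-1, -9), (5, -2), (6, 5), (5, 9), (0, 4).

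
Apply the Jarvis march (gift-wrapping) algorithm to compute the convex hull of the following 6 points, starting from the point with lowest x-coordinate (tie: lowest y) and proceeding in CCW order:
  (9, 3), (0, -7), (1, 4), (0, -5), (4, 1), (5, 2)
Hull (CCW) = [(0, -7), (9, 3), (1, 4), (0, -5)]

Jarvis march: at each step, from the current hull vertex p, select the next vertex q as the point such that every other point lies strictly to the left of (or on) the directed line p → q. (Equivalently: for every other point r, the cross product (q − p) × (r − p) ≥ 0.)
Starting point (lowest x, tie lowest y): (0, -7). Wrap until returning to start. Resulting hull: (0, -7), (9, 3), (1, 4), (0, -5).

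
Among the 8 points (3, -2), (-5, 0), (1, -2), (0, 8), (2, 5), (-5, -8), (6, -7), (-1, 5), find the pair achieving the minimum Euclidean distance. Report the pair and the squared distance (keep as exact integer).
Pair = ((3, -2), (1, -2)); squared distance = 4

Compute all C(8, 2) = 28 pairwise squared distances (x_i − x_j)² + (y_i − y_j)². The minimum is 4, attained by the pair ((3, -2), (1, -2)).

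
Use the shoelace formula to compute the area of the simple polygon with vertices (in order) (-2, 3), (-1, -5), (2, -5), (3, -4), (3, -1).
Area = 51/2

Shoelace formula: Area = (1/2) |Σ_i (x_i · y_{i+1} − x_{i+1} · y_i)| (indices mod n). Compute each cross term:
  (-2)(-5) − (-1)(3) = 13
  (-1)(-5) − (2)(-5) = 15
  (2)(-4) − (3)(-5) = 7
  (3)(-1) − (3)(-4) = 9
  (3)(3) − (-2)(-1) = 7
Sum = 51, so (signed) Area = 51/2 = 51/2, |Area| = 51/2.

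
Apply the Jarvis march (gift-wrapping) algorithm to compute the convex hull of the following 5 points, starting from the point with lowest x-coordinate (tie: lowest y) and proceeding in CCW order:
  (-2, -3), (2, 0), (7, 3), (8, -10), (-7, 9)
Hull (CCW) = [(-7, 9), (-2, -3), (8, -10), (7, 3)]

Jarvis march: at each step, from the current hull vertex p, select the next vertex q as the point such that every other point lies strictly to the left of (or on) the directed line p → q. (Equivalently: for every other point r, the cross product (q − p) × (r − p) ≥ 0.)
Starting point (lowest x, tie lowest y): (-7, 9). Wrap until returning to start. Resulting hull: (-7, 9), (-2, -3), (8, -10), (7, 3).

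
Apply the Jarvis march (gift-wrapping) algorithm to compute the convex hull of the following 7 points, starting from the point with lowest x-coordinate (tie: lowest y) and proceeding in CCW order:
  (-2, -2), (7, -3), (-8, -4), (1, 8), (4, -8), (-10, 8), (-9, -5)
Hull (CCW) = [(-10, 8), (-9, -5), (4, -8), (7, -3), (1, 8)]

Jarvis march: at each step, from the current hull vertex p, select the next vertex q as the point such that every other point lies strictly to the left of (or on) the directed line p → q. (Equivalently: for every other point r, the cross product (q − p) × (r − p) ≥ 0.)
Starting point (lowest x, tie lowest y): (-10, 8). Wrap until returning to start. Resulting hull: (-10, 8), (-9, -5), (4, -8), (7, -3), (1, 8).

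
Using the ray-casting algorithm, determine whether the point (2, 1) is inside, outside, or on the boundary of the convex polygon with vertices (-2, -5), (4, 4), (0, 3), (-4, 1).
The point (2, 1) lies on the polygon boundary

Boundary check: the query satisfies the collinearity and bounding-box conditions for some polygon edge, so it lies exactly on the boundary.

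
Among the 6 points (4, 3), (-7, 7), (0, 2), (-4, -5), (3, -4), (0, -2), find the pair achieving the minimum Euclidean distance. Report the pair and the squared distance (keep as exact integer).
Pair = ((3, -4), (0, -2)); squared distance = 13

Compute all C(6, 2) = 15 pairwise squared distances (x_i − x_j)² + (y_i − y_j)². The minimum is 13, attained by the pair ((3, -4), (0, -2)).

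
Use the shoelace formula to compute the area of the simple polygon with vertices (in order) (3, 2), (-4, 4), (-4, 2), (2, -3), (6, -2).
Area = 34

Shoelace formula: Area = (1/2) |Σ_i (x_i · y_{i+1} − x_{i+1} · y_i)| (indices mod n). Compute each cross term:
  (3)(4) − (-4)(2) = 20
  (-4)(2) − (-4)(4) = 8
  (-4)(-3) − (2)(2) = 8
  (2)(-2) − (6)(-3) = 14
  (6)(2) − (3)(-2) = 18
Sum = 68, so (signed) Area = 68/2 = 34, |Area| = 34.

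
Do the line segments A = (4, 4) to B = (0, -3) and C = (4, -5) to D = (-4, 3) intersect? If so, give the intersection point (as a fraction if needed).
Yes; intersection at (8/11, -19/11) (t = 9/11 on AB, s = 9/22 on CD)

Parametrize AB as A + t(B − A) = (4 + -4 t, 4 + -7 t) and CD as C + s(D − C) = (4 + -8 s, -5 + 8 s). Solve the linear system for (t, s). Determinant = 88 ≠ 0, so a unique intersection of the containing lines exists. Solution: t = 9/11, s = 9/22 — both in [0, 1], so the segments cross. Intersection point: (8/11, -19/11).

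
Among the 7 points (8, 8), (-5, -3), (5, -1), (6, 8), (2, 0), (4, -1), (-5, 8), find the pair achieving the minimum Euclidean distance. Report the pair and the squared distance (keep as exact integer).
Pair = ((5, -1), (4, -1)); squared distance = 1

Compute all C(7, 2) = 21 pairwise squared distances (x_i − x_j)² + (y_i − y_j)². The minimum is 1, attained by the pair ((5, -1), (4, -1)).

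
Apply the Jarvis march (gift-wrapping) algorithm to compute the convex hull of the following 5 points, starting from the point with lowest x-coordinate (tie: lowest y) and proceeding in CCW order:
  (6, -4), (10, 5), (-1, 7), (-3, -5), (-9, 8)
Hull (CCW) = [(-9, 8), (-3, -5), (6, -4), (10, 5), (-1, 7)]

Jarvis march: at each step, from the current hull vertex p, select the next vertex q as the point such that every other point lies strictly to the left of (or on) the directed line p → q. (Equivalently: for every other point r, the cross product (q − p) × (r − p) ≥ 0.)
Starting point (lowest x, tie lowest y): (-9, 8). Wrap until returning to start. Resulting hull: (-9, 8), (-3, -5), (6, -4), (10, 5), (-1, 7).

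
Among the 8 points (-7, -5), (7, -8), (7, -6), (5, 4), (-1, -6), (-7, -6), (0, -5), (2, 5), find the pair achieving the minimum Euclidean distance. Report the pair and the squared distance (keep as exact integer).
Pair = ((-7, -5), (-7, -6)); squared distance = 1

Compute all C(8, 2) = 28 pairwise squared distances (x_i − x_j)² + (y_i − y_j)². The minimum is 1, attained by the pair ((-7, -5), (-7, -6)).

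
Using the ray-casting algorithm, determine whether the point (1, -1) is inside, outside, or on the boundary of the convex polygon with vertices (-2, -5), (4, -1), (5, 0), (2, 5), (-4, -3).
The point (1, -1) lies strictly inside the polygon

Cast a horizontal ray to the right from the query point and count how many polygon edges it crosses (each edge strictly once or zero times, handled with the usual half-open convention). 
Parity of crossings → odd ⇒ inside.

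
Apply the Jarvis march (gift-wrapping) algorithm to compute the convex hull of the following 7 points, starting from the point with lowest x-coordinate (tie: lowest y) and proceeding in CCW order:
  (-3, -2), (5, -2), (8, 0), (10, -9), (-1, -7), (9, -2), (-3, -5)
Hull (CCW) = [(-3, -5), (-1, -7), (10, -9), (9, -2), (8, 0), (-3, -2)]

Jarvis march: at each step, from the current hull vertex p, select the next vertex q as the point such that every other point lies strictly to the left of (or on) the directed line p → q. (Equivalently: for every other point r, the cross product (q − p) × (r − p) ≥ 0.)
Starting point (lowest x, tie lowest y): (-3, -5). Wrap until returning to start. Resulting hull: (-3, -5), (-1, -7), (10, -9), (9, -2), (8, 0), (-3, -2).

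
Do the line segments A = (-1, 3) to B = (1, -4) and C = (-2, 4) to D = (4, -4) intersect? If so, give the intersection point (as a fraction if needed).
Yes; intersection at (-11/13, 32/13) (t = 1/13 on AB, s = 5/26 on CD)

Parametrize AB as A + t(B − A) = (-1 + 2 t, 3 + -7 t) and CD as C + s(D − C) = (-2 + 6 s, 4 + -8 s). Solve the linear system for (t, s). Determinant = -26 ≠ 0, so a unique intersection of the containing lines exists. Solution: t = 1/13, s = 5/26 — both in [0, 1], so the segments cross. Intersection point: (-11/13, 32/13).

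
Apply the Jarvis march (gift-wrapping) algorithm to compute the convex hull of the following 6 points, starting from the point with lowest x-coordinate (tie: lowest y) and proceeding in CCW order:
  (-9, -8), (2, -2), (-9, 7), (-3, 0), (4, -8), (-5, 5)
Hull (CCW) = [(-9, -8), (4, -8), (2, -2), (-5, 5), (-9, 7)]

Jarvis march: at each step, from the current hull vertex p, select the next vertex q as the point such that every other point lies strictly to the left of (or on) the directed line p → q. (Equivalently: for every other point r, the cross product (q − p) × (r − p) ≥ 0.)
Starting point (lowest x, tie lowest y): (-9, -8). Wrap until returning to start. Resulting hull: (-9, -8), (4, -8), (2, -2), (-5, 5), (-9, 7).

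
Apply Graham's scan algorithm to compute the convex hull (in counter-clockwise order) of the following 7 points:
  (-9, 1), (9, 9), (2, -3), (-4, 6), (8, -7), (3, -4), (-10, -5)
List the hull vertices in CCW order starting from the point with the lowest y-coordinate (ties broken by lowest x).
Hull (CCW) = [(8, -7), (9, 9), (-4, 6), (-9, 1), (-10, -5)]

Graham scan procedure:
  1. Find the pivot p₀ = point with lowest y (tie → lowest x): (8, -7).
  2. Sort the remaining points by polar angle around p₀.
  3. Walk through sorted points, maintaining a stack; pop the top while the last three entries make a non-left turn (cross product ≤ 0).
  4. Final stack is the convex hull in CCW order: (8, -7), (9, 9), (-4, 6), (-9, 1), (-10, -5).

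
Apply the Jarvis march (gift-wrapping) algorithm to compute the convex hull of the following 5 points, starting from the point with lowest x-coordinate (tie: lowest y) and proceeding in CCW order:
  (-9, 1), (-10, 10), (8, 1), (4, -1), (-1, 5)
Hull (CCW) = [(-10, 10), (-9, 1), (4, -1), (8, 1)]

Jarvis march: at each step, from the current hull vertex p, select the next vertex q as the point such that every other point lies strictly to the left of (or on) the directed line p → q. (Equivalently: for every other point r, the cross product (q − p) × (r − p) ≥ 0.)
Starting point (lowest x, tie lowest y): (-10, 10). Wrap until returning to start. Resulting hull: (-10, 10), (-9, 1), (4, -1), (8, 1).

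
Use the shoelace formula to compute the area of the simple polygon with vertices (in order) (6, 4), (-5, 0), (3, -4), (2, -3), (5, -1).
Area = 39

Shoelace formula: Area = (1/2) |Σ_i (x_i · y_{i+1} − x_{i+1} · y_i)| (indices mod n). Compute each cross term:
  (6)(0) − (-5)(4) = 20
  (-5)(-4) − (3)(0) = 20
  (3)(-3) − (2)(-4) = -1
  (2)(-1) − (5)(-3) = 13
  (5)(4) − (6)(-1) = 26
Sum = 78, so (signed) Area = 78/2 = 39, |Area| = 39.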